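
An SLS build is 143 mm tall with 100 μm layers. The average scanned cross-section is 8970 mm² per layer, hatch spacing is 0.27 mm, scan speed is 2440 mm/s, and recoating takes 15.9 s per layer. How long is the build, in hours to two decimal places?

Number of layers: 143 / 0.1 → 1430 (rounded up).
Per-layer scan distance = 8970 / 0.27 = 33222.2 mm.
Laser time per layer = 33222.2 / 2440, so 13.6157 s.
Time per layer = 13.6157 + 15.9 = 29.5157 s.
Build time = 1430 × 29.5157 = 42207.451 s = 11.72 hours.

11.72 hours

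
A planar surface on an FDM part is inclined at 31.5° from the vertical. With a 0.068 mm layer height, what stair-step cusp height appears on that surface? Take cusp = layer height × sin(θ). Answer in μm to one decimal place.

35.5 μm

Cusp = layer height × sin(31.5°) = 0.068 × 0.5225 = 0.03553 mm = 35.5 μm.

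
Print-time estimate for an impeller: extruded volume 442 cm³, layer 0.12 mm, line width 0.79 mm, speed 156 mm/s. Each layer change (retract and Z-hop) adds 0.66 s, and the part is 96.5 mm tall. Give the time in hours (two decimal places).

8.45 hours

Extrusion cross-section = 0.12 × 0.79 = 0.0948 mm².
Total extruded path = 442000/0.0948 = 4662447.3 mm.
Time extruding = 4662447.3 / 156 = 29887.5 s.
Layer count = ceil(96.5 / 0.12) = 805.
Layer-change overhead: 805 × 0.66 → 531.3 s.
Total = 29887.5 + 531.3 = 30418.8 s = 8.45 hours.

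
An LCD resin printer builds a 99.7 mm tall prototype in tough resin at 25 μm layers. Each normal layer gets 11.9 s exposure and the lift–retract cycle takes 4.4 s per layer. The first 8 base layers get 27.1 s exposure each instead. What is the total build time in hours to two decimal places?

18.09 hours

Layers = ⌈99.7/0.025⌉ = 3988.
Burn-in layers = 8 × (27.1 + 4.4) = 252 s.
Remaining layers = 3980 × (11.9 + 4.4) = 64874 s.
Total = 252 + 64874 = 65126 s = 18.09 hours.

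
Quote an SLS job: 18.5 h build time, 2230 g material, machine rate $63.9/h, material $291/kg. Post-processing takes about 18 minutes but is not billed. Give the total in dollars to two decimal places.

$1831.08

Machine cost = 63.9 × 18.5 = $1182.15.
Feedstock cost = 291 × 2230/1000, so $648.93.
Total = 1182.15 + 648.93 = $1831.08.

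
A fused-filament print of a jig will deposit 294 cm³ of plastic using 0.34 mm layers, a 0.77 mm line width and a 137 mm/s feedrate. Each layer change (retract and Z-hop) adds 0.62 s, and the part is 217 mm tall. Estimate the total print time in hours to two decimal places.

2.39 hours

Extrusion cross-section: 0.34 × 0.77 → 0.2618 mm².
Total extruded path = 294000/0.2618 = 1122994.7 mm.
Time extruding = 1122994.7 / 137 = 8197 s.
Layer count = ceil(217 / 0.34) = 639.
Z-hop total = 639 × 0.62 = 396.18 s.
Total = 8197 + 396.18 = 8593.18 s = 2.39 hours.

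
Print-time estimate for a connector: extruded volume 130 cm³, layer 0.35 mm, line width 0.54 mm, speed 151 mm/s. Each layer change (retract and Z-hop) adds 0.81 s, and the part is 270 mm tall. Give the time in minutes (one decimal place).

86.3 minutes

Extrusion cross-section: 0.35 × 0.54 → 0.189 mm².
Total extruded path = 130000/0.189 = 687830.7 mm.
Extrusion time = 687830.7 / 151 = 4555.2 s.
Layers = ⌈270/0.35⌉ = 772.
Z-hop total = 772 × 0.81, so 625.32 s.
Total = 4555.2 + 625.32 = 5180.52 s = 86.3 minutes.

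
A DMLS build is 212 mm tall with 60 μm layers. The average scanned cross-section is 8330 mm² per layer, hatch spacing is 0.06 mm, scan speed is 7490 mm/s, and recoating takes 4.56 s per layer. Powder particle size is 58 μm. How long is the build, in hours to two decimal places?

Number of layers: 212 / 0.06 → 3534 (rounded up).
Per-layer scan distance = 8330 / 0.06 = 138833.3 mm.
Laser time per layer = 138833.3 / 7490, so 18.5358 s.
Layer cycle: 18.5358 + 4.56 → 23.0958 s.
3534 layers × 23.0958 s/layer = 81620.5572 s, i.e. 22.67 hours.

22.67 hours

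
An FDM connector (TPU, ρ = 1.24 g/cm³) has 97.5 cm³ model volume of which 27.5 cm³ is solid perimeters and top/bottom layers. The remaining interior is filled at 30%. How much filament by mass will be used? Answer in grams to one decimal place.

Infill region = 97.5 − 27.5, so 70 cm³.
Deposited infill = 0.30 × 70, so 21 cm³.
Deposited volume = 27.5 + 21 = 48.5 cm³.
Mass: 48.5 × 1.24 → 60.14 g.

60.1 g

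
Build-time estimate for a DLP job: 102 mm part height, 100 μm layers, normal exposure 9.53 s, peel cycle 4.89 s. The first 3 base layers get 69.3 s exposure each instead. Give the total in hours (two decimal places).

Layer count = ceil(102 / 0.1) = 1020.
Base layers: 3 × (69.3 + 4.89) → 222.57 s.
Regular layers = 1017 × (9.53 + 4.89), so 14665.14 s.
Sum: 222.57 + 14665.14 = 14887.71 s → 4.14 hours.

4.14 hours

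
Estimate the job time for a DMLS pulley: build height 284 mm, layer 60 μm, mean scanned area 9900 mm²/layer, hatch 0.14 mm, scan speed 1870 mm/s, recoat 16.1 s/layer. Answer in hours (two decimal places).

Number of layers: 284 / 0.06 → 4734 (rounded up).
Scan path per layer = 9900 / 0.14, so 70714.3 mm.
Scan time per layer = 70714.3 / 1870, so 37.8151 s.
Time per layer = 37.8151 + 16.1, so 53.9151 s.
Build time = 4734 × 53.9151 = 255234.0834 s = 70.90 hours.

70.90 hours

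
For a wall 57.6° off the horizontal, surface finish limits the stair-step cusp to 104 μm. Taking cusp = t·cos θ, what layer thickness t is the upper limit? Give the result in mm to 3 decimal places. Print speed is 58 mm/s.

cos(57.6°) = 0.5358; t_max = 0.104/0.5358 = 0.194 mm.

0.194 mm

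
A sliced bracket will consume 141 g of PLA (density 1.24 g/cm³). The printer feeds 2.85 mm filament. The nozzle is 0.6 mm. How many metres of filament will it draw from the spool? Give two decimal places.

17.82 m

Extruded volume: 141/1.24 = 113.7097 cm³ (113709.7 mm³).
Filament cross-section = π × (2.85/2)² = 6.3794 mm².
L = V/A = 113709.7/6.3794 = 17824.51 mm → 17.82 m.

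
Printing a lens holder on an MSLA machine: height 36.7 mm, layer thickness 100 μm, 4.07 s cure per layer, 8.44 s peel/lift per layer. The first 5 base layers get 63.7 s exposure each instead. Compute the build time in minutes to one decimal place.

81.5 minutes

Number of layers: 36.7 / 0.1 → 367 (rounded up).
Burn-in layers = 5 × (63.7 + 8.44), so 360.7 s.
Normal layers = 362 × (4.07 + 8.44), so 4528.62 s.
Sum: 360.7 + 4528.62 = 4889.32 s → 81.5 minutes.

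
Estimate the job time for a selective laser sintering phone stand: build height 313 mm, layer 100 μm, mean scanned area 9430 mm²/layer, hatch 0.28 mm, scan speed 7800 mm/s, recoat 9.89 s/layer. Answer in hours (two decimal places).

12.35 hours

Number of layers: 313 / 0.1 → 3130 (rounded up).
Per-layer scan distance: 9430 / 0.28 → 33678.6 mm.
Per-layer scan time = 33678.6 / 7800 = 4.3178 s.
Time per layer: 4.3178 + 9.89 → 14.2078 s.
3130 layers × 14.2078 s/layer = 44470.414 s, i.e. 12.35 hours.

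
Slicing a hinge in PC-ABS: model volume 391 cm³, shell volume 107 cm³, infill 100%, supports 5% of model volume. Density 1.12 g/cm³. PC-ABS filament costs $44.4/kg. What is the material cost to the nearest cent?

Infill region = 391 − 107 = 284 cm³.
Infill volume = 1.00 × 284, so 284 cm³.
Support = 0.05 × 391 = 19.55 cm³.
Deposited volume = 107 + 284 + 19.55, so 410.55 cm³.
Mass = 410.55 × 1.12, so 459.816 g.
Cost = 459.816 g / 1000 × $44.4/kg = $20.42.

$20.42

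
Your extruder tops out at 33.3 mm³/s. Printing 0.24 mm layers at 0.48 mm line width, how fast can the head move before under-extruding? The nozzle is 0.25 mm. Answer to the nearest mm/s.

289 mm/s

Extrusion cross-section = 0.24 × 0.48, so 0.1152 mm².
Max speed = 33.3 / 0.1152 = 289.06 ≈ 289 mm/s.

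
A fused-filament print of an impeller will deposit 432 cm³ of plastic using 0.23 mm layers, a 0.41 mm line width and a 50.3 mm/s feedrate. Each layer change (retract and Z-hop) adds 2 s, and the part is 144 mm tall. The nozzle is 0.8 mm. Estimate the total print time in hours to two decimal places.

25.65 hours

Extrusion cross-section = 0.23 × 0.41, so 0.0943 mm².
Path length: 432000 mm³ / 0.0943 mm² → 4581124.1 mm.
Time extruding = 4581124.1 / 50.3 = 91076 s.
Number of layers: 144 / 0.23 → 627 (rounded up).
Non-print overhead: 627 × 2 → 1254 s.
Altogether 91076 + 1254 = 92330 s, i.e. 25.65 hours.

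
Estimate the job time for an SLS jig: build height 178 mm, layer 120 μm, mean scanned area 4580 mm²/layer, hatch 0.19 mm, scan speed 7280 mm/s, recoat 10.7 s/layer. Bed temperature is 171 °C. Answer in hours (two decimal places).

Layers = ⌈178/0.12⌉ = 1484.
Per-layer scan distance = 4580 / 0.19 = 24105.3 mm.
Scan time per layer: 24105.3 / 7280 → 3.3112 s.
Time per layer = 3.3112 + 10.7 = 14.0112 s.
Build time = 1484 × 14.0112 = 20792.6208 s = 5.78 hours.

5.78 hours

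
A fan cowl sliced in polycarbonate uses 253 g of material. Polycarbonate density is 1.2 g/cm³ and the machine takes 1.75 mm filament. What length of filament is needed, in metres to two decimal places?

Volume = 253 g / 1.2 g·cm⁻³ = 210.8333 cm³ = 210833.3 mm³.
A = π r² = π × 0.875² = 2.4053 mm².
L = V/A = 210833.3/2.4053 = 87653.64 mm → 87.65 m.

87.65 m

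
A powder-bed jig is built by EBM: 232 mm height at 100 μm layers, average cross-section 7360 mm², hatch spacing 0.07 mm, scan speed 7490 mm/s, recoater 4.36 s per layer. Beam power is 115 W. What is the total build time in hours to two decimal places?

11.86 hours

Layer count = ceil(232 / 0.1) = 2320.
Scan path per layer = 7360 / 0.07, so 105142.9 mm.
Beam time per layer = 105142.9 / 7490, so 14.0378 s.
Time per layer: 14.0378 + 4.36 → 18.3978 s.
2320 layers × 18.3978 s/layer = 42682.896 s, i.e. 11.86 hours.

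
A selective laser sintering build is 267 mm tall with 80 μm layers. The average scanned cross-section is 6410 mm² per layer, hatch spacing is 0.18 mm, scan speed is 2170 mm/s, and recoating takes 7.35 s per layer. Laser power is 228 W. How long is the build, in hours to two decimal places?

Number of layers: 267 / 0.08 → 3338 (rounded up).
Per-layer scan distance = 6410 / 0.18, so 35611.1 mm.
Laser time per layer = 35611.1 / 2170, so 16.4106 s.
Time per layer: 16.4106 + 7.35 → 23.7606 s.
Build time = 3338 × 23.7606 = 79312.8828 s = 22.03 hours.

22.03 hours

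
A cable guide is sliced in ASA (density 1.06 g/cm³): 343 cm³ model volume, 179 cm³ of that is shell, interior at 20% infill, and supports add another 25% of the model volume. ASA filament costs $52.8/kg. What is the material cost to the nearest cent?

$16.65

Interior volume: 343 − 179 → 164 cm³.
Infill deposited: 0.20 × 164 → 32.8 cm³.
Support = 0.25 × 343 = 85.75 cm³.
Total printed volume = 179 + 32.8 + 85.75, so 297.55 cm³.
Mass: 297.55 × 1.06 → 315.403 g.
At $52.8/kg: 315.403/1000 × 52.8 = $16.65.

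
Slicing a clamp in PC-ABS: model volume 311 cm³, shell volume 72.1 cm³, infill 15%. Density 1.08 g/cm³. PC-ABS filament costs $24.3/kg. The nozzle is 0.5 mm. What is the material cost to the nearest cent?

$2.83

Interior volume: 311 − 72.1 → 238.9 cm³.
Deposited infill = 0.15 × 238.9 = 35.835 cm³.
Total extruded: 72.1 + 35.835 → 107.935 cm³.
Mass = 107.935 × 1.08 = 116.5698 g.
Cost = 116.5698 g / 1000 × $24.3/kg = $2.83.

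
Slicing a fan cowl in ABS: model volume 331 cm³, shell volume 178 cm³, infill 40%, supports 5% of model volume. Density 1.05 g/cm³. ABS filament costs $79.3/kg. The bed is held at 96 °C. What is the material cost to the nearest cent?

$21.30

Volume inside the shell = 331 − 178, so 153 cm³.
Infill deposited = 0.40 × 153 = 61.2 cm³.
Support = 0.05 × 331, so 16.55 cm³.
Total printed volume: 178 + 61.2 + 16.55 → 255.75 cm³.
Mass: 255.75 × 1.05 → 268.5375 g.
At $79.3/kg: 268.5375/1000 × 79.3 = $21.30.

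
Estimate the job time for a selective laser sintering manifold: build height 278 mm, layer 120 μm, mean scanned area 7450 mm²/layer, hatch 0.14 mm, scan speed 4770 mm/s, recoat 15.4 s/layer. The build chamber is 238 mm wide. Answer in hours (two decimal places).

17.09 hours

Number of layers: 278 / 0.12 → 2317 (rounded up).
Per-layer scan distance = 7450 / 0.14 = 53214.3 mm.
Per-layer scan time: 53214.3 / 4770 → 11.156 s.
Per-layer time = 11.156 + 15.4 = 26.556 s.
Total: 2317 × 26.556 s = 61530.252 s → 17.09 hours.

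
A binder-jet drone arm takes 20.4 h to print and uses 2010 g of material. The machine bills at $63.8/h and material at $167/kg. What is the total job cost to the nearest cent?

$1637.19

Machine-time cost = 63.8 × 20.4, so $1301.52.
Feedstock cost = 167 × 2010/1000, so $335.67.
Job cost: 1301.52 + 335.67 = $1637.19.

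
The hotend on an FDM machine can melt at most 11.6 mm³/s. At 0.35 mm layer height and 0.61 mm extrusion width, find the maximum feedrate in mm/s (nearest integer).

54 mm/s

Extrusion cross-section = 0.35 × 0.61 = 0.2135 mm².
v_max = Q/A = 11.6/0.2135 = 54.33 mm/s → 54 mm/s.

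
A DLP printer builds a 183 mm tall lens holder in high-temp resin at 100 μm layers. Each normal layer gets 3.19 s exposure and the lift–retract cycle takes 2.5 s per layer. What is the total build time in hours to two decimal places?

2.89 hours

Layer count = ceil(183 / 0.1) = 1830.
Per-layer time: 3.19 + 2.5 → 5.69 s.
Build time: 1830 × 5.69 s = 10412.7 s, i.e. 2.89 hours.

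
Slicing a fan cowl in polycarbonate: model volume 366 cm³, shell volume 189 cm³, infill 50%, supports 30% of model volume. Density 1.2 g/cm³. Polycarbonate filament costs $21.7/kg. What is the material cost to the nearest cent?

$10.09

Interior volume = 366 − 189 = 177 cm³.
Infill volume = 0.50 × 177 = 88.5 cm³.
Support = 0.30 × 366, so 109.8 cm³.
Total printed volume: 189 + 88.5 + 109.8 → 387.3 cm³.
Mass = 387.3 × 1.2 = 464.76 g.
Cost = 464.76 g / 1000 × $21.7/kg = $10.09.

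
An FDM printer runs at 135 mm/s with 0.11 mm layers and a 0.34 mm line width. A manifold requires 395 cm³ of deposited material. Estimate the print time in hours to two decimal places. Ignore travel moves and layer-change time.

Bead cross-section = 0.11 × 0.34 = 0.0374 mm².
Total extruded path = 395000/0.0374 = 10561497.3 mm.
Print-move time: 10561497.3 / 135 → 78233.3 s.
In the requested units: 78233.3 s = 21.73 hours.

21.73 hours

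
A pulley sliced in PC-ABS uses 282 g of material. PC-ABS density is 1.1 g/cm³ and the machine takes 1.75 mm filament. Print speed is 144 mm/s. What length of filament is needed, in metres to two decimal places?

106.58 m

Extruded volume: 282/1.1 = 256.3636 cm³ (256363.6 mm³).
Cross-section of 1.75 mm filament: π·(1.75/2)² = 2.4053 mm².
L = V/A = 256363.6/2.4053 = 106582.8 mm → 106.58 m.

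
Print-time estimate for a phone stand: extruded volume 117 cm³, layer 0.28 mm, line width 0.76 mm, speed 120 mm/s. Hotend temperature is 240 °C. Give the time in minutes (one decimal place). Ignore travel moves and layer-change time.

Line area: 0.28 × 0.76 → 0.2128 mm².
Path length: 117000 mm³ / 0.2128 mm² → 549812 mm.
Extrusion time = 549812 / 120 = 4581.8 s.
Converting: 4581.8 s = 76.4 minutes.

76.4 minutes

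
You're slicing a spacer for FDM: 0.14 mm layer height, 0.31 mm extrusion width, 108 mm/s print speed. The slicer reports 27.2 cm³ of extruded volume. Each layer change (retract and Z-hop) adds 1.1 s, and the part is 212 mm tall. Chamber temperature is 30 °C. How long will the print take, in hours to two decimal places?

2.07 hours

Extrusion cross-section: 0.14 × 0.31 → 0.0434 mm².
Total extruded path = 27200/0.0434 = 626728.1 mm.
Extrusion time = 626728.1 / 108, so 5803 s.
Layer count = ceil(212 / 0.14) = 1515.
Non-print overhead = 1515 × 1.1, so 1666.5 s.
Total = 5803 + 1666.5 = 7469.5 s = 2.07 hours.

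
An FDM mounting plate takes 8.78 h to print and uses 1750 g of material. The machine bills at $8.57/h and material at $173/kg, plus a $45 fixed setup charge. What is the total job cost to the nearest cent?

$422.99

Machine cost = 8.57 × 8.78 = $75.2446.
Feedstock cost: 173 × 1750/1000 → $302.75.
Adding setup: 75.2446 + 302.75 + 45 → 422.9946 ≈ $422.99.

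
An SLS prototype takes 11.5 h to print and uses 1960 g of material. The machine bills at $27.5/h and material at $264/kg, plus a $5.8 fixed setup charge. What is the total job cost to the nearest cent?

$839.49

Machine-time cost = 27.5 × 11.5, so $316.25.
Material charge = 264 × 1960/1000, so $517.44.
Adding setup: 316.25 + 517.44 + 5.8 → $839.49.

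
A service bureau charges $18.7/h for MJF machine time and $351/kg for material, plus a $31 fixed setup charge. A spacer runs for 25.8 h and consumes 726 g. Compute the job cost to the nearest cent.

Time charge: 18.7 × 25.8 → $482.46.
Material cost: 351 × 726/1000 → $254.826.
Total = 482.46 + 254.826 + 31 = 768.286 ≈ $768.29.

$768.29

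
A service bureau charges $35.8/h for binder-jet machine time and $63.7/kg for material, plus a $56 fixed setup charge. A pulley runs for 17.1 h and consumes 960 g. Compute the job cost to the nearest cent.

Machine-time cost = 35.8 × 17.1 = $612.18.
Material charge = 63.7 × 960/1000, so $61.152.
Total = 612.18 + 61.152 + 56 = 729.332 ≈ $729.33.

$729.33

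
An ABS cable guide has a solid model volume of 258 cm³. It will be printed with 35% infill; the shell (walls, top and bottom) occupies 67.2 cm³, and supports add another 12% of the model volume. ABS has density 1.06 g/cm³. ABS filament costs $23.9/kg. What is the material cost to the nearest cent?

Volume inside the shell = 258 − 67.2 = 190.8 cm³.
Infill deposited = 0.35 × 190.8 = 66.78 cm³.
Support: 0.12 × 258 → 30.96 cm³.
Total extruded: 67.2 + 66.78 + 30.96 → 164.94 cm³.
Mass: 164.94 × 1.06 → 174.8364 g.
At $23.9/kg: 174.8364/1000 × 23.9 = $4.18.

$4.18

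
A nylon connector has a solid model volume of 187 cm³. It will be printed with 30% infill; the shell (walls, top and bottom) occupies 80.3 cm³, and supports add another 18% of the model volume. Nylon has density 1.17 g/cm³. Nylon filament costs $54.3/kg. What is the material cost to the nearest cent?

$9.27

Infill region = 187 − 80.3 = 106.7 cm³.
Infill deposited = 0.30 × 106.7 = 32.01 cm³.
Support = 0.18 × 187, so 33.66 cm³.
Total printed volume: 80.3 + 32.01 + 33.66 → 145.97 cm³.
Mass = 145.97 × 1.17, so 170.7849 g.
At $54.3/kg: 170.7849/1000 × 54.3 = $9.27.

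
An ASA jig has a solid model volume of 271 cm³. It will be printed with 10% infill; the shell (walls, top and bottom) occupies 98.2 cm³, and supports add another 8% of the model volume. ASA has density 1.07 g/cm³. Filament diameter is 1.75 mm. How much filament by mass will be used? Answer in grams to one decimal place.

146.8 g

Volume inside the shell = 271 − 98.2, so 172.8 cm³.
Infill volume = 0.10 × 172.8 = 17.28 cm³.
Support = 0.08 × 271 = 21.68 cm³.
Total printed volume = 98.2 + 17.28 + 21.68, so 137.16 cm³.
Mass = 137.16 × 1.07 = 146.7612 g.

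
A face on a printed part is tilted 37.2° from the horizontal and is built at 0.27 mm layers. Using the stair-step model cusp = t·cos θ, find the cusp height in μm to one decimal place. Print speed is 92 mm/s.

cos(37.2°) = 0.7965, so cusp = 0.27 × 0.7965 = 0.215055 mm → 215.1 μm.

215.1 μm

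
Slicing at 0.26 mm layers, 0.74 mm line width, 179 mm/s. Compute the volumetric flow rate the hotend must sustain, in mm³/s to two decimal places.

34.44

A = 0.26 × 0.74, so 0.1924 mm².
Volumetric flow = 179 × 0.1924 = 34.44 mm³/s.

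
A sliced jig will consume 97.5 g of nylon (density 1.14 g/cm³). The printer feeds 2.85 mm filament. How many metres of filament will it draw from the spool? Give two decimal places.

13.41 m

Volume = 97.5 g / 1.14 g·cm⁻³ = 85.5263 cm³ = 85526.3 mm³.
Cross-section of 2.85 mm filament: π·(2.85/2)² = 6.3794 mm².
Length = 85526.3 / 6.3794 = 13406.64 mm = 13.41 m.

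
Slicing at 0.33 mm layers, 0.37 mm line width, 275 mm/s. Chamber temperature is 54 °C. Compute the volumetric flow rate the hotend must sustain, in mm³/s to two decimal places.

A = 0.33 × 0.37, so 0.1221 mm².
Volumetric flow = 275 × 0.1221 = 33.58 mm³/s.

33.58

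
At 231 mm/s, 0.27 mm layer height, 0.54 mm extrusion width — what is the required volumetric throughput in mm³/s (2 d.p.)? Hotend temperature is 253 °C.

Extrusion cross-section: 0.27 × 0.54 → 0.1458 mm².
Volumetric flow = 231 × 0.1458 = 33.68 mm³/s.

33.68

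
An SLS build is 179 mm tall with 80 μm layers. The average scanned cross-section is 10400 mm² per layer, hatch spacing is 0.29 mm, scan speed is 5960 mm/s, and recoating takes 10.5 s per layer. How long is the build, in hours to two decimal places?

10.27 hours

Number of layers: 179 / 0.08 → 2238 (rounded up).
Per-layer scan distance = 10400 / 0.29 = 35862.1 mm.
Laser time per layer = 35862.1 / 5960, so 6.0171 s.
Layer cycle = 6.0171 + 10.5 = 16.5171 s.
2238 layers × 16.5171 s/layer = 36965.2698 s, i.e. 10.27 hours.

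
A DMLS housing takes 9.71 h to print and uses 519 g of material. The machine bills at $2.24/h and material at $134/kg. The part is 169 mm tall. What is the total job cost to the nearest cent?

$91.30

Machine-time cost = 2.24 × 9.71, so $21.7504.
Feedstock cost = 134 × 519/1000, so $69.546.
Job cost: 21.7504 + 69.546 = 91.2964 ≈ $91.30.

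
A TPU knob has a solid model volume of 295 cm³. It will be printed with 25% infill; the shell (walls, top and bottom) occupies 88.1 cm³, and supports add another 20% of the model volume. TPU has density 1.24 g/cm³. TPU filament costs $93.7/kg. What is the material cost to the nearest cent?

$23.10

Infill region = 295 − 88.1, so 206.9 cm³.
Infill deposited = 0.25 × 206.9, so 51.725 cm³.
Support: 0.20 × 295 → 59 cm³.
Deposited volume = 88.1 + 51.725 + 59, so 198.825 cm³.
Mass: 198.825 × 1.24 → 246.543 g.
At $93.7/kg: 246.543/1000 × 93.7 = $23.10.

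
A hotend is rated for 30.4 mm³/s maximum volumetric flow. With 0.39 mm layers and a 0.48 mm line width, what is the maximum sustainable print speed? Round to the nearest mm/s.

162 mm/s

Bead cross-section = 0.39 × 0.48 = 0.1872 mm².
v_max = Q/A = 30.4/0.1872 = 162.39 mm/s → 162 mm/s.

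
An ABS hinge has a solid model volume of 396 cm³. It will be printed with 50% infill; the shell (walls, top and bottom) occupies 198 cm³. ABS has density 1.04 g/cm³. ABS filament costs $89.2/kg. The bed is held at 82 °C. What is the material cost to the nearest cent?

$27.55

Volume inside the shell: 396 − 198 → 198 cm³.
Deposited infill: 0.50 × 198 → 99 cm³.
Total printed volume = 198 + 99 = 297 cm³.
Mass: 297 × 1.04 → 308.88 g.
Cost = 308.88 g / 1000 × $89.2/kg = $27.55.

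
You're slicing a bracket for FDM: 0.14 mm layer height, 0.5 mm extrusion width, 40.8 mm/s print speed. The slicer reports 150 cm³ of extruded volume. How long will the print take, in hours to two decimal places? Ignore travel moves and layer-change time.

14.59 hours

Bead cross-section: 0.14 × 0.5 → 0.07 mm².
Toolpath length = 150 cm³ / 0.07 mm² = 150000 / 0.07 = 2142857.1 mm.
Time extruding = 2142857.1 / 40.8, so 52521 s.
Converting: 52521 s = 14.59 hours.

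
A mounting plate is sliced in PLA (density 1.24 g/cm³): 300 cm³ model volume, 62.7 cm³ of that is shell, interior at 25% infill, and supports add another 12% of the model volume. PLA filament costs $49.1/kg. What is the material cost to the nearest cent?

$9.62

Infill region: 300 − 62.7 → 237.3 cm³.
Deposited infill = 0.25 × 237.3 = 59.325 cm³.
Support: 0.12 × 300 → 36 cm³.
Total extruded = 62.7 + 59.325 + 36 = 158.025 cm³.
Mass = 158.025 × 1.24, so 195.951 g.
At $49.1/kg: 195.951/1000 × 49.1 = $9.62.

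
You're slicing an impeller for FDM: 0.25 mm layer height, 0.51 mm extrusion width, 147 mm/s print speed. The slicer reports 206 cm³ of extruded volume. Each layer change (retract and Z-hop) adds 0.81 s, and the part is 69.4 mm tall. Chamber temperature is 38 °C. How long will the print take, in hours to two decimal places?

Bead cross-section = 0.25 × 0.51 = 0.1275 mm².
Toolpath length = 206 cm³ / 0.1275 mm² = 206000 / 0.1275 = 1615686.3 mm.
Extrusion time = 1615686.3 / 147 = 10991.1 s.
Number of layers: 69.4 / 0.25 → 278 (rounded up).
Z-hop total: 278 × 0.81 → 225.18 s.
Altogether 10991.1 + 225.18 = 11216.28 s, i.e. 3.12 hours.

3.12 hours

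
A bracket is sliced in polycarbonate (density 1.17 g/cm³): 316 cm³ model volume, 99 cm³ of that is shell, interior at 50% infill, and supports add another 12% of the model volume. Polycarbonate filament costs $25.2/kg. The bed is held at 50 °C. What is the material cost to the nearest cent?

$7.24

Interior volume = 316 − 99, so 217 cm³.
Infill deposited = 0.50 × 217 = 108.5 cm³.
Support = 0.12 × 316 = 37.92 cm³.
Deposited volume: 99 + 108.5 + 37.92 → 245.42 cm³.
Mass: 245.42 × 1.17 → 287.1414 g.
At $25.2/kg: 287.1414/1000 × 25.2 = $7.24.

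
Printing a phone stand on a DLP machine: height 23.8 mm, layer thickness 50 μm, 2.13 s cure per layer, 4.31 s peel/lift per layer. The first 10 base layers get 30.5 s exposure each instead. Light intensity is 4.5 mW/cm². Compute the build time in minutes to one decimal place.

55.8 minutes

Layer count = ceil(23.8 / 0.05) = 476.
Base layers = 10 × (30.5 + 4.31), so 348.1 s.
Remaining layers = 466 × (2.13 + 4.31), so 3001.04 s.
Sum: 348.1 + 3001.04 = 3349.14 s → 55.8 minutes.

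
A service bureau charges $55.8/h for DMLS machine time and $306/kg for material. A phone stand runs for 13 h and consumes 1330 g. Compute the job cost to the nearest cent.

Time charge = 55.8 × 13, so $725.40.
Material charge: 306 × 1330/1000 → $406.98.
Job cost: 725.40 + 406.98 = $1132.38.

$1132.38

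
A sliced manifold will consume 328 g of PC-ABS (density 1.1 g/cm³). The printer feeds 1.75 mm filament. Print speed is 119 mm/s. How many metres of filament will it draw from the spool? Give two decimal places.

Extruded volume: 328/1.1 = 298.1818 cm³ (298181.8 mm³).
Cross-section of 1.75 mm filament: π·(1.75/2)² = 2.4053 mm².
L = V/A = 298181.8/2.4053 = 123968.65 mm → 123.97 m.

123.97 m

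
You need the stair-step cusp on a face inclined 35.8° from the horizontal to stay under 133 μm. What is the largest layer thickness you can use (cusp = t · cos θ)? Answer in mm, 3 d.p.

0.164 mm

cos(35.8°) = 0.8111; t_max = 0.133/0.8111 = 0.164 mm.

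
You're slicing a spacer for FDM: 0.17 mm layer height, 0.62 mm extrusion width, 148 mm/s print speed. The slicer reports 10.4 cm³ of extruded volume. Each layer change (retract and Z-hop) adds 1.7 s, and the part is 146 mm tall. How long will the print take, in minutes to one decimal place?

35.5 minutes

Extrusion cross-section = 0.17 × 0.62 = 0.1054 mm².
Total extruded path = 10400/0.1054 = 98671.7 mm.
Print-move time = 98671.7 / 148 = 666.7 s.
Layers = ⌈146/0.17⌉ = 859.
Layer-change overhead: 859 × 1.7 → 1460.3 s.
Altogether 666.7 + 1460.3 = 2127 s, i.e. 35.5 minutes.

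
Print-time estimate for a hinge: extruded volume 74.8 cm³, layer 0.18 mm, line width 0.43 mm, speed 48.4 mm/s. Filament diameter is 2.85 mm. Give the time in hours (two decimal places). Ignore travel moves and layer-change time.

Bead cross-section: 0.18 × 0.43 → 0.0774 mm².
Toolpath length = 74.8 cm³ / 0.0774 mm² = 74800 / 0.0774 = 966408.3 mm.
Extrusion time = 966408.3 / 48.4, so 19967.1 s.
Converting: 19967.1 s = 5.55 hours.

5.55 hours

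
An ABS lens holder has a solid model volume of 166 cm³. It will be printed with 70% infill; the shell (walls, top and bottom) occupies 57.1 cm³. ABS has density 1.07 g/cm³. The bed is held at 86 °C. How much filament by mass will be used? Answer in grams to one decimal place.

142.7 g

Volume inside the shell = 166 − 57.1 = 108.9 cm³.
Infill volume: 0.70 × 108.9 → 76.23 cm³.
Total printed volume = 57.1 + 76.23 = 133.33 cm³.
Mass = 133.33 × 1.07, so 142.6631 g.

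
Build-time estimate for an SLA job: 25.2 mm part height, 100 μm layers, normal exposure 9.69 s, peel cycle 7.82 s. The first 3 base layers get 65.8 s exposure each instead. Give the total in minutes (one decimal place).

76.3 minutes

Number of layers: 25.2 / 0.1 → 252 (rounded up).
Burn-in layers: 3 × (65.8 + 7.82) → 220.86 s.
Regular layers = 249 × (9.69 + 7.82) = 4359.99 s.
Total = 220.86 + 4359.99 = 4580.85 s = 76.3 minutes.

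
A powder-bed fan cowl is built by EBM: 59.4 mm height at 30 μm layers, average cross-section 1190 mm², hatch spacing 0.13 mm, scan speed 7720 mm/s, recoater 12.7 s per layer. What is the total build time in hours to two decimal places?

7.64 hours

Number of layers: 59.4 / 0.03 → 1980 (rounded up).
Scan path per layer = 1190 / 0.13, so 9153.8 mm.
Per-layer scan time = 9153.8 / 7720 = 1.1857 s.
Time per layer = 1.1857 + 12.7, so 13.8857 s.
Total: 1980 × 13.8857 s = 27493.686 s → 7.64 hours.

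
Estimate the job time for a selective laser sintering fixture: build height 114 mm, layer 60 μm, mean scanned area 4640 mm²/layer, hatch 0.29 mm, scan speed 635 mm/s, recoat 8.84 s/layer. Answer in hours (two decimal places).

Layers = ⌈114/0.06⌉ = 1900.
Scan path per layer: 4640 / 0.29 → 16000 mm.
Laser time per layer: 16000 / 635 → 25.1969 s.
Layer cycle = 25.1969 + 8.84 = 34.0369 s.
Total: 1900 × 34.0369 s = 64670.11 s → 17.96 hours.

17.96 hours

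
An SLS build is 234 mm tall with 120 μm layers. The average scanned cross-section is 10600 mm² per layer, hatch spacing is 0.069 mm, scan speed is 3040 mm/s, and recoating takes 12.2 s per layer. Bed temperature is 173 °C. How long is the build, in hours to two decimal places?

33.98 hours

Layers = ⌈234/0.12⌉ = 1950.
Hatch length per layer: 10600 / 0.069 → 153623.2 mm.
Per-layer scan time: 153623.2 / 3040 → 50.5339 s.
Layer cycle: 50.5339 + 12.2 → 62.7339 s.
Total: 1950 × 62.7339 s = 122331.105 s → 33.98 hours.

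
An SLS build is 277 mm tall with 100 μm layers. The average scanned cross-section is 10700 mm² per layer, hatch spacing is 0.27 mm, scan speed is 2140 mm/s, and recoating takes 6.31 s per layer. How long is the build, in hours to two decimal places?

Layers = ⌈277/0.1⌉ = 2770.
Per-layer scan distance: 10700 / 0.27 → 39629.6 mm.
Laser time per layer = 39629.6 / 2140, so 18.5185 s.
Time per layer: 18.5185 + 6.31 → 24.8285 s.
2770 layers × 24.8285 s/layer = 68774.945 s, i.e. 19.10 hours.

19.10 hours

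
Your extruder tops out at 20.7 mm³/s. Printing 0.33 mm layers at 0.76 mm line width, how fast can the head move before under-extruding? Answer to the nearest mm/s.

83 mm/s

Bead cross-section: 0.33 × 0.76 → 0.2508 mm².
v_max = Q/A = 20.7/0.2508 = 82.54 mm/s → 83 mm/s.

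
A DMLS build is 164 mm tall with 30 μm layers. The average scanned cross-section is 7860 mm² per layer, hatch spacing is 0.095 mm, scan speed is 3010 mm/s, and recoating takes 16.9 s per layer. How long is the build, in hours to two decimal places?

67.41 hours

Layer count = ceil(164 / 0.03) = 5467.
Scan path per layer: 7860 / 0.095 → 82736.8 mm.
Laser time per layer = 82736.8 / 3010 = 27.4873 s.
Layer cycle = 27.4873 + 16.9, so 44.3873 s.
Total: 5467 × 44.3873 s = 242665.3691 s → 67.41 hours.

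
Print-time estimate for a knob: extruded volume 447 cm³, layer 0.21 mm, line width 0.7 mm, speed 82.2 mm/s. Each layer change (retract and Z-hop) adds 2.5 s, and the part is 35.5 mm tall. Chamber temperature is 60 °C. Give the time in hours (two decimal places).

10.39 hours

Line area = 0.21 × 0.7, so 0.147 mm².
Toolpath length = 447 cm³ / 0.147 mm² = 447000 / 0.147 = 3040816.3 mm.
Extrusion time = 3040816.3 / 82.2, so 36992.9 s.
Layers = ⌈35.5/0.21⌉ = 170.
Layer-change overhead: 170 × 2.5 → 425 s.
Total = 36992.9 + 425 = 37417.9 s = 10.39 hours.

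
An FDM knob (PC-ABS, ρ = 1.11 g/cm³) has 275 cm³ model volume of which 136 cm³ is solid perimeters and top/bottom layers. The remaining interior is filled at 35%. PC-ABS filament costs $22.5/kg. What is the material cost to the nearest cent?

$4.61

Interior volume = 275 − 136 = 139 cm³.
Deposited infill = 0.35 × 139 = 48.65 cm³.
Deposited volume = 136 + 48.65, so 184.65 cm³.
Mass = 184.65 × 1.11, so 204.9615 g.
At $22.5/kg: 204.9615/1000 × 22.5 = $4.61.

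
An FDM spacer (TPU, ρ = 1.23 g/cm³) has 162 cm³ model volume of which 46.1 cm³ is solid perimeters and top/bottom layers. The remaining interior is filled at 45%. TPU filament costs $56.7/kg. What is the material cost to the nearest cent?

Interior volume = 162 − 46.1 = 115.9 cm³.
Infill volume = 0.45 × 115.9, so 52.155 cm³.
Total printed volume = 46.1 + 52.155 = 98.255 cm³.
Mass: 98.255 × 1.23 → 120.85365 g.
Cost = 120.85365 g / 1000 × $56.7/kg = $6.85.

$6.85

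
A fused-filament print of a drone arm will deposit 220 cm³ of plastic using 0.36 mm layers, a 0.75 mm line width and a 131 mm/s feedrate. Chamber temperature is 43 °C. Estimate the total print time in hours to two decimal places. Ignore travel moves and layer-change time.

1.73 hours

Extrusion cross-section = 0.36 × 0.75, so 0.27 mm².
Toolpath length = 220 cm³ / 0.27 mm² = 220000 / 0.27 = 814814.8 mm.
Extrusion time: 814814.8 / 131 → 6220 s.
That's 6220 s → 1.73 hours.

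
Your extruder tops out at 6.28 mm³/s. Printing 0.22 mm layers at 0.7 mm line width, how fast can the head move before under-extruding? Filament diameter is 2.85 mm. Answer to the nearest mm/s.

41 mm/s

Bead cross-section: 0.22 × 0.7 → 0.154 mm².
Max speed = 6.28 / 0.154 = 40.78 ≈ 41 mm/s.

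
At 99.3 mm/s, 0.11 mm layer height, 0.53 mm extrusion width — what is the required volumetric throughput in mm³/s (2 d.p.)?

5.79

A = 0.11 × 0.53, so 0.0583 mm².
Q = v·A = 99.3 × 0.0583 = 5.79 mm³/s.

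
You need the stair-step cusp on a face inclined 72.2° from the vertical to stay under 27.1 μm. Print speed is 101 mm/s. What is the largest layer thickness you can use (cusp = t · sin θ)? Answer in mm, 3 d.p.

sin(72.2°) = 0.9521; t_max = 0.0271/0.9521 = 0.028 mm.

0.028 mm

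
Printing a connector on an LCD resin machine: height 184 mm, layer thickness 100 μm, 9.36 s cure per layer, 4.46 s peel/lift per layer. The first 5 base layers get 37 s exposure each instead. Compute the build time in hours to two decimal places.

Number of layers: 184 / 0.1 → 1840 (rounded up).
Burn-in layers: 5 × (37 + 4.46) → 207.3 s.
Remaining layers: 1835 × (9.36 + 4.46) → 25359.7 s.
Sum: 207.3 + 25359.7 = 25567 s → 7.10 hours.

7.10 hours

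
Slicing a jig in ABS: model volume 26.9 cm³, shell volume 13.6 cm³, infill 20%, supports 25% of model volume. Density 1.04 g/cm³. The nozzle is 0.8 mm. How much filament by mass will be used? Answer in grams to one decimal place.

Interior volume: 26.9 − 13.6 → 13.3 cm³.
Infill deposited = 0.20 × 13.3, so 2.66 cm³.
Support = 0.25 × 26.9 = 6.725 cm³.
Total extruded = 13.6 + 2.66 + 6.725 = 22.985 cm³.
Mass: 22.985 × 1.04 → 23.9044 g.

23.9 g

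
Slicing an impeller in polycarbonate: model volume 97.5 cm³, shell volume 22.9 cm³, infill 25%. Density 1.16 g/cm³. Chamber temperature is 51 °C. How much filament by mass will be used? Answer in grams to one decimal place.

48.2 g

Volume inside the shell = 97.5 − 22.9, so 74.6 cm³.
Deposited infill = 0.25 × 74.6, so 18.65 cm³.
Deposited volume: 22.9 + 18.65 → 41.55 cm³.
Mass = 41.55 × 1.16, so 48.198 g.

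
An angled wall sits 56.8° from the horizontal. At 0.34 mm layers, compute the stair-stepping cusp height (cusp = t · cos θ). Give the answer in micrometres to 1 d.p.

186.2 μm

cos(56.8°) = 0.5476, so cusp = 0.34 × 0.5476 = 0.186184 mm → 186.2 μm.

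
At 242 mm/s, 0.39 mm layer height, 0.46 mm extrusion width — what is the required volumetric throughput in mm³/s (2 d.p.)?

43.41

Extrusion cross-section = 0.39 × 0.46 = 0.1794 mm².
Q = v·A = 242 × 0.1794 = 43.41 mm³/s.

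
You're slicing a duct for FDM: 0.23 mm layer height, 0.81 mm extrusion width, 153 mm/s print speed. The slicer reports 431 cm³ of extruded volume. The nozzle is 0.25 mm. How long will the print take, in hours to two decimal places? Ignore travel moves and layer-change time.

Extrusion cross-section: 0.23 × 0.81 → 0.1863 mm².
Total extruded path = 431000/0.1863 = 2313472.9 mm.
Time extruding = 2313472.9 / 153 = 15120.7 s.
That's 15120.7 s → 4.20 hours.

4.20 hours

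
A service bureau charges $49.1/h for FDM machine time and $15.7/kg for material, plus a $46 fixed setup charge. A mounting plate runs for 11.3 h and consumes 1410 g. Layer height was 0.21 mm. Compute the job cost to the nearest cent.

Time charge: 49.1 × 11.3 → $554.83.
Material cost = 15.7 × 1410/1000, so $22.137.
Total = 554.83 + 22.137 + 46 = 622.967 ≈ $622.97.

$622.97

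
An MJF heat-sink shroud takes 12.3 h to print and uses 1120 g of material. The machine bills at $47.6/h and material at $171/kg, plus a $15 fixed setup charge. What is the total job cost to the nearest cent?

Machine-time cost = 47.6 × 12.3 = $585.48.
Feedstock cost = 171 × 1120/1000 = $191.52.
Total = 585.48 + 191.52 + 15 = $792.00.

$792.00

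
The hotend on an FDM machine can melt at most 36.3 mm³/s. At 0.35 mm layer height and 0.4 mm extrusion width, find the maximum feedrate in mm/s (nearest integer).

259 mm/s

Bead cross-section: 0.35 × 0.4 → 0.14 mm².
v_max = Q/A = 36.3/0.14 = 259.29 mm/s → 259 mm/s.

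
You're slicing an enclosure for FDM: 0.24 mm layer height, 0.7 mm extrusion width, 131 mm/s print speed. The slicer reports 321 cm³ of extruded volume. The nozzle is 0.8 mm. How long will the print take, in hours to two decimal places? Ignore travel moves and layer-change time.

4.05 hours

Line area = 0.24 × 0.7 = 0.168 mm².
Total extruded path = 321000/0.168 = 1910714.3 mm.
Time extruding: 1910714.3 / 131 → 14585.6 s.
In the requested units: 14585.6 s = 4.05 hours.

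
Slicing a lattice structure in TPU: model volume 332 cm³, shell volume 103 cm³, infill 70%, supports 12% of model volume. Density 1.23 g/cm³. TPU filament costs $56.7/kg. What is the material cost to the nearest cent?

Infill region = 332 − 103, so 229 cm³.
Deposited infill = 0.70 × 229, so 160.3 cm³.
Support = 0.12 × 332 = 39.84 cm³.
Deposited volume: 103 + 160.3 + 39.84 → 303.14 cm³.
Mass = 303.14 × 1.23, so 372.8622 g.
At $56.7/kg: 372.8622/1000 × 56.7 = $21.14.

$21.14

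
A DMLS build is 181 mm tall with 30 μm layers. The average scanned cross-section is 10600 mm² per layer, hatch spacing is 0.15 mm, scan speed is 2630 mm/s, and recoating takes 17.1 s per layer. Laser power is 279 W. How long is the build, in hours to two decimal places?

73.70 hours

Number of layers: 181 / 0.03 → 6034 (rounded up).
Hatch length per layer = 10600 / 0.15, so 70666.7 mm.
Laser time per layer = 70666.7 / 2630 = 26.8695 s.
Time per layer = 26.8695 + 17.1, so 43.9695 s.
6034 layers × 43.9695 s/layer = 265311.963 s, i.e. 73.70 hours.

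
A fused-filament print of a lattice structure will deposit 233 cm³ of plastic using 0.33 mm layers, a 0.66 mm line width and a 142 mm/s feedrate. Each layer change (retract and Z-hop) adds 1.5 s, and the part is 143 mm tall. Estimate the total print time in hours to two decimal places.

2.27 hours

Line area: 0.33 × 0.66 → 0.2178 mm².
Path length: 233000 mm³ / 0.2178 mm² → 1069788.8 mm.
Extrusion time = 1069788.8 / 142 = 7533.7 s.
Layer count = ceil(143 / 0.33) = 434.
Non-print overhead: 434 × 1.5 → 651 s.
Altogether 7533.7 + 651 = 8184.7 s, i.e. 2.27 hours.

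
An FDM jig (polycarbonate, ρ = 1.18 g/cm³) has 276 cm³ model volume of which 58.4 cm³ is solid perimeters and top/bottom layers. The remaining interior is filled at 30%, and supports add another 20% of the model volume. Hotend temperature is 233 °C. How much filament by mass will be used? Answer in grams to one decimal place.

211.1 g

Infill region = 276 − 58.4, so 217.6 cm³.
Infill deposited: 0.30 × 217.6 → 65.28 cm³.
Support: 0.20 × 276 → 55.2 cm³.
Deposited volume: 58.4 + 65.28 + 55.2 → 178.88 cm³.
Mass: 178.88 × 1.18 → 211.0784 g.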